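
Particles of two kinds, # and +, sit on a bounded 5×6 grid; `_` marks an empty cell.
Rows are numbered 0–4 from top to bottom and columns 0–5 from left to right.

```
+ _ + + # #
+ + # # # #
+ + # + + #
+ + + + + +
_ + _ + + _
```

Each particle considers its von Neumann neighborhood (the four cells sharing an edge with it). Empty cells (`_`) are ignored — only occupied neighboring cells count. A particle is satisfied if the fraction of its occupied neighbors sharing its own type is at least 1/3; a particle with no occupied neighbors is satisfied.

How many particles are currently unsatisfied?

Row 0: (0,0)+ 1/1 ok · (0,2)+ 1/2 ok · (0,3)+ 1/3 ok · (0,4)# 2/3 ok · (0,5)# 2/2 ok
Row 1: (1,0)+ 3/3 ok · (1,1)+ 2/3 ok · (1,2)# 2/4 ok · (1,3)# 2/4 ok · (1,4)# 3/4 ok · (1,5)# 3/3 ok
Row 2: (2,0)+ 3/3 ok · (2,1)+ 3/4 ok · (2,2)# 1/4 unhappy · (2,3)+ 2/4 ok · (2,4)+ 2/4 ok · (2,5)# 1/3 ok
Row 3: (3,0)+ 2/2 ok · (3,1)+ 4/4 ok · (3,2)+ 2/3 ok · (3,3)+ 4/4 ok · (3,4)+ 4/4 ok · (3,5)+ 1/2 ok
Row 4: (4,1)+ 1/1 ok · (4,3)+ 2/2 ok · (4,4)+ 2/2 ok
Unsatisfied: (2,2) — 1 in total.

1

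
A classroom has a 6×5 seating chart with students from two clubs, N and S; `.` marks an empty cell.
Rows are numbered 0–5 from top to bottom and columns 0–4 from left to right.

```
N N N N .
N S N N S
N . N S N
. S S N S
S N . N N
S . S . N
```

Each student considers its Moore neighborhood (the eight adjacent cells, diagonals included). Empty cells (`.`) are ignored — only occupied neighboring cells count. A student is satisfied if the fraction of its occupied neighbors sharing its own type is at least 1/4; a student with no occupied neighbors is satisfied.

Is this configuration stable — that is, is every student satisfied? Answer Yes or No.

Row 0: (0,0)N 2/3 ok · (0,1)N 4/5 ok · (0,2)N 4/5 ok · (0,3)N 3/4 ok
Row 1: (1,0)N 3/4 ok · (1,1)S 0/7 unhappy · (1,2)N 5/7 ok · (1,3)N 5/7 ok · (1,4)S 1/4 ok
Row 2: (2,0)N 1/3 ok · (2,2)N 3/7 ok · (2,3)S 3/8 ok · (2,4)N 2/5 ok
Row 3: (3,1)S 2/5 ok · (3,2)S 2/6 ok · (3,3)N 4/7 ok · (3,4)S 1/5 unhappy
Row 4: (4,0)S 2/3 ok · (4,1)N 0/5 unhappy · (4,3)N 3/6 ok · (4,4)N 3/4 ok
Row 5: (5,0)S 1/2 ok · (5,2)S 0/2 unhappy · (5,4)N 2/2 ok
For instance (1,1) has only 0/7 same-type neighbors, below 1/4.

No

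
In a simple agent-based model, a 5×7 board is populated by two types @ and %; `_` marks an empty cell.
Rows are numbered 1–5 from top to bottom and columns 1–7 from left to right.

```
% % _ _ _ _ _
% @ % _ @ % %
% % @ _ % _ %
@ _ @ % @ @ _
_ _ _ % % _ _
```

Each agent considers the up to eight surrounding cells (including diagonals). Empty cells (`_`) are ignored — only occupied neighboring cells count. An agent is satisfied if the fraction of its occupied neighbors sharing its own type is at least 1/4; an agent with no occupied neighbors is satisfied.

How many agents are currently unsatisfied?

4

(1,1)% 2/3 satisfied
(1,2)% 3/4 satisfied
(2,1)% 4/5 satisfied
(2,2)@ 1/7 not
(2,3)% 2/4 satisfied
(2,5)@ 0/2 not
(2,6)% 3/4 satisfied
(2,7)% 2/2 satisfied
(3,1)% 2/4 satisfied
(3,2)% 3/7 satisfied
(3,3)@ 2/5 satisfied
(3,5)% 2/5 satisfied
(3,7)% 2/3 satisfied
(4,1)@ 0/2 not
(4,3)@ 1/4 satisfied
(4,4)% 3/6 satisfied
(4,5)@ 1/5 not
(4,6)@ 1/4 satisfied
(5,4)% 2/4 satisfied
(5,5)% 2/4 satisfied
Unsatisfied: (2,2), (2,5), (4,1), (4,5) — 4 in total.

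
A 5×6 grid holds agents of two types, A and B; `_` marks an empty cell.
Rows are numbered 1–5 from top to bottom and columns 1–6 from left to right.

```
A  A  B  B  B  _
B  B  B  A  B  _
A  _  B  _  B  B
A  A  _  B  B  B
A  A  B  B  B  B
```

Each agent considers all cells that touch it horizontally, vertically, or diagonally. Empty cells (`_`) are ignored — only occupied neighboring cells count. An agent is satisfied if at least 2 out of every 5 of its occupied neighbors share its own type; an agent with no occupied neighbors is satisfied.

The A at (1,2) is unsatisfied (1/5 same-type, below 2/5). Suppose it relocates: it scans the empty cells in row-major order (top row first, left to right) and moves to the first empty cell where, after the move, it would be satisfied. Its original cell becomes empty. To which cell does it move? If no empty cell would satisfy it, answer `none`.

(3,2)

Vacating (1,2). Empty cells in order:
  (1,6): 0/2 same-type → still unsatisfied.
  (2,6): 0/4 same-type → still unsatisfied.
  (3,2): 3/7 same-type → satisfied — stop here.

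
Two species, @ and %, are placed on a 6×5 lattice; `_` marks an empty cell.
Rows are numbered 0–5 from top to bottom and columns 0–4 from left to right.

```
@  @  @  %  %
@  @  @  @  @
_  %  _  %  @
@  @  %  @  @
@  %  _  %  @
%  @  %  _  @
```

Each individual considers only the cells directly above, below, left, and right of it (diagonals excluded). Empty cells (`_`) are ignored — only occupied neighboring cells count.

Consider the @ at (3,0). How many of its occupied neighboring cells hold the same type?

Occupied neighbors of (3,0): (4,0)=@, (3,1)=@.
Same type (@): 2 of 2.

2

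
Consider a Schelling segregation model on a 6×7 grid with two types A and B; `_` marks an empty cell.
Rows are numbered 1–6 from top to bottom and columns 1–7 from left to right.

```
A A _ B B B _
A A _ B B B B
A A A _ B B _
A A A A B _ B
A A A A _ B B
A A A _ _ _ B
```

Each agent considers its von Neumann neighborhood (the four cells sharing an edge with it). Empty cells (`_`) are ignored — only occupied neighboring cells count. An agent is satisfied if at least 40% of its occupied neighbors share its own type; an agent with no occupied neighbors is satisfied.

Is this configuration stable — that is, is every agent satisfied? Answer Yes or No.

Row 1: (1,1)A 2/2 satisfied · (1,2)A 2/2 satisfied · (1,4)B 2/2 satisfied · (1,5)B 3/3 satisfied · (1,6)B 2/2 satisfied
Row 2: (2,1)A 3/3 satisfied · (2,2)A 3/3 satisfied · (2,4)B 2/2 satisfied · (2,5)B 4/4 satisfied · (2,6)B 4/4 satisfied · (2,7)B 1/1 satisfied
Row 3: (3,1)A 3/3 satisfied · (3,2)A 4/4 satisfied · (3,3)A 2/2 satisfied · (3,5)B 3/3 satisfied · (3,6)B 2/2 satisfied
Row 4: (4,1)A 3/3 satisfied · (4,2)A 4/4 satisfied · (4,3)A 4/4 satisfied · (4,4)A 2/3 satisfied · (4,5)B 1/2 satisfied · (4,7)B 1/1 satisfied
Row 5: (5,1)A 3/3 satisfied · (5,2)A 4/4 satisfied · (5,3)A 4/4 satisfied · (5,4)A 2/2 satisfied · (5,6)B 1/1 satisfied · (5,7)B 3/3 satisfied
Row 6: (6,1)A 2/2 satisfied · (6,2)A 3/3 satisfied · (6,3)A 2/2 satisfied · (6,7)B 1/1 satisfied
All meet the threshold, so the configuration is stable.

Yes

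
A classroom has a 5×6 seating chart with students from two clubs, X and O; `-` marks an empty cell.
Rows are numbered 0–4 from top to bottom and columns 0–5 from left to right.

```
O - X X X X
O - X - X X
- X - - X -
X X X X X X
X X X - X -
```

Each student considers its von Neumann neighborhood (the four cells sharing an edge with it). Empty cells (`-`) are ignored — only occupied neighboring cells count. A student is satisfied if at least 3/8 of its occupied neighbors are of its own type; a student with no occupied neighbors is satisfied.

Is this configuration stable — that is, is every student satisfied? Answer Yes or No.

Row 0: (0,0)O 1/1 ok · (0,2)X 2/2 ok · (0,3)X 2/2 ok · (0,4)X 3/3 ok · (0,5)X 2/2 ok
Row 1: (1,0)O 1/1 ok · (1,2)X 1/1 ok · (1,4)X 3/3 ok · (1,5)X 2/2 ok
Row 2: (2,1)X 1/1 ok · (2,4)X 2/2 ok
Row 3: (3,0)X 2/2 ok · (3,1)X 4/4 ok · (3,2)X 3/3 ok · (3,3)X 2/2 ok · (3,4)X 4/4 ok · (3,5)X 1/1 ok
Row 4: (4,0)X 2/2 ok · (4,1)X 3/3 ok · (4,2)X 2/2 ok · (4,4)X 1/1 ok
All meet the threshold, so the configuration is stable.

Yes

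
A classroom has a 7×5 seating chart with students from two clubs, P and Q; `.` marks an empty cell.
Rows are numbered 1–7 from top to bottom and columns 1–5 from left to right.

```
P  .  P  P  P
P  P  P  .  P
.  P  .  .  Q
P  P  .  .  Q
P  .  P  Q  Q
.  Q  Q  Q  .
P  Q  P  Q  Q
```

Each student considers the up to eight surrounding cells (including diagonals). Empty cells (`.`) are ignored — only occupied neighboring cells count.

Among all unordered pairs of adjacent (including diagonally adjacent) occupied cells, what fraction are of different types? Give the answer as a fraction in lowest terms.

Scan each occupied cell's neighbors to the right and below (and the two forward diagonals) so each pair is counted once.
Row 1: P(1,1)–P(2,1)= P(1,1)–P(2,2)= P(1,3)–P(1,4)= P(1,3)–P(2,3)= P(1,3)–P(2,2)= P(1,4)–P(1,5)= P(1,4)–P(2,5)= P(1,4)–P(2,3)= P(1,5)–P(2,5)=  → 0/9 unlike.
Row 2: P(2,1)–P(2,2)= P(2,1)–P(3,2)= P(2,2)–P(2,3)= P(2,2)–P(3,2)= P(2,3)–P(3,2)= P(2,5)–Q(3,5)≠  → 1/6 unlike.
Row 3: P(3,2)–P(4,2)= P(3,2)–P(4,1)= Q(3,5)–Q(4,5)=  → 0/3 unlike.
Row 4: P(4,1)–P(4,2)= P(4,1)–P(5,1)= P(4,2)–P(5,3)= P(4,2)–P(5,1)= Q(4,5)–Q(5,5)= Q(4,5)–Q(5,4)=  → 0/6 unlike.
Row 5: P(5,1)–Q(6,2)≠ P(5,3)–Q(5,4)≠ P(5,3)–Q(6,3)≠ P(5,3)–Q(6,4)≠ P(5,3)–Q(6,2)≠ Q(5,4)–Q(5,5)= Q(5,4)–Q(6,4)= Q(5,4)–Q(6,3)= Q(5,5)–Q(6,4)=  → 5/9 unlike.
Row 6: Q(6,2)–Q(6,3)= Q(6,2)–Q(7,2)= Q(6,2)–P(7,3)≠ Q(6,2)–P(7,1)≠ Q(6,3)–Q(6,4)= Q(6,3)–P(7,3)≠ Q(6,3)–Q(7,4)= Q(6,3)–Q(7,2)= Q(6,4)–Q(7,4)= Q(6,4)–Q(7,5)= Q(6,4)–P(7,3)≠  → 4/11 unlike.
Row 7: P(7,1)–Q(7,2)≠ Q(7,2)–P(7,3)≠ P(7,3)–Q(7,4)≠ Q(7,4)–Q(7,5)=  → 3/4 unlike.
Total adjacent occupied pairs: 48; unlike-type pairs: 13.
13/48 is already in lowest terms.

13/48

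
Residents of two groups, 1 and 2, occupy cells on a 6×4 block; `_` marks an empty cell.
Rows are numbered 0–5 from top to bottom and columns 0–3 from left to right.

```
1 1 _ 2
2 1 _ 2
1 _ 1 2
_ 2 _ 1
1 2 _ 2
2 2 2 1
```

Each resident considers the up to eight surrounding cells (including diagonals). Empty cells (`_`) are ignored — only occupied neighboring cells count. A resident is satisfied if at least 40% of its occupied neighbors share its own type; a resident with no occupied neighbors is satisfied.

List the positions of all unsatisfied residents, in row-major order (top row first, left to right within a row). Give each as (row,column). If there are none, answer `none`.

(0,0)1 2/3 satisfied
(0,1)1 2/3 satisfied
(0,3)2 1/1 satisfied
(1,0)2 0/4 not
(1,1)1 4/5 satisfied
(1,3)2 2/3 satisfied
(2,0)1 1/3 not
(2,2)1 2/5 satisfied
(2,3)2 1/3 not
(3,1)2 1/4 not
(3,3)1 1/3 not
(4,0)1 0/4 not
(4,1)2 4/5 satisfied
(4,3)2 1/3 not
(5,0)2 2/3 satisfied
(5,1)2 3/4 satisfied
(5,2)2 3/4 satisfied
(5,3)1 0/2 not

(1,0), (2,0), (2,3), (3,1), (3,3), (4,0), (4,3), (5,3)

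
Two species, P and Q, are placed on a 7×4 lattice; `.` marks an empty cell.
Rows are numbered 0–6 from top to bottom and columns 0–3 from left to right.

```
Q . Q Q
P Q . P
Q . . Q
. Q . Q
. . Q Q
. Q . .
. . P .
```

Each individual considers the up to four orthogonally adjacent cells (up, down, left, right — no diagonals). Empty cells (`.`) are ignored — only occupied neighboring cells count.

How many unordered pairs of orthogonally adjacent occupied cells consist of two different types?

5

Scan each occupied cell's neighbors to the right and below so each pair is counted once.
From row 0: 2 unlike of 3 pairs (running 2/3).
From row 1: 3 unlike of 3 pairs (running 5/6).
From row 2: 0 unlike of 1 pairs (running 5/7).
From row 3: 0 unlike of 1 pairs (running 5/8).
From row 4: 0 unlike of 1 pairs (running 5/9).
Total adjacent occupied pairs: 9; unlike-type pairs: 5.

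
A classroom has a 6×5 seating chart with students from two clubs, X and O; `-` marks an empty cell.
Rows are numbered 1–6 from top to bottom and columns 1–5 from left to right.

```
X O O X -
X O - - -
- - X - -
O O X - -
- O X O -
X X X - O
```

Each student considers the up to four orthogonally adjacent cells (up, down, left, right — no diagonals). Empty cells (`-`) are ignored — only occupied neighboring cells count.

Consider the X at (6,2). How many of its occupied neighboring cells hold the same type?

2

Occupied neighbors of (6,2): (5,2)=O, (6,1)=X, (6,3)=X.
Same type (X): 2 of 3.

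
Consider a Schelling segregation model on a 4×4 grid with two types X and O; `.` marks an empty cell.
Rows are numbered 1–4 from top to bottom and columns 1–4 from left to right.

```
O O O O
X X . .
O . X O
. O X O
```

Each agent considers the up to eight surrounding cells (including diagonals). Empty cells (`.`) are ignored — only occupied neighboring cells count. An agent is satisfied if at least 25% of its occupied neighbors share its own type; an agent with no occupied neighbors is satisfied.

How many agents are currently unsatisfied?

Row 1: (1,1)O 1/3 ✓ · (1,2)O 2/4 ✓ · (1,3)O 2/3 ✓ · (1,4)O 1/1 ✓
Row 2: (2,1)X 1/4 ✓ · (2,2)X 2/6 ✓
Row 3: (3,1)O 1/3 ✓ · (3,3)X 2/5 ✓ · (3,4)O 1/3 ✓
Row 4: (4,2)O 1/3 ✓ · (4,3)X 1/4 ✓ · (4,4)O 1/3 ✓
Every one meets the threshold.

0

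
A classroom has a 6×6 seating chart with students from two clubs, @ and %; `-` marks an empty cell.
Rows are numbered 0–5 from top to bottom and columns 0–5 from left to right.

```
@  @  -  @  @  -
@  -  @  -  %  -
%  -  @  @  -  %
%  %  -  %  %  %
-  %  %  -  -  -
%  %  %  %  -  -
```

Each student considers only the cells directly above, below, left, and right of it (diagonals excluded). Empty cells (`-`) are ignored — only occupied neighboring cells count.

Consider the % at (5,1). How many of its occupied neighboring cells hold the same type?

Occupied neighbors of (5,1): (4,1)=%, (5,0)=%, (5,2)=%.
Same type (%): 3 of 3.

3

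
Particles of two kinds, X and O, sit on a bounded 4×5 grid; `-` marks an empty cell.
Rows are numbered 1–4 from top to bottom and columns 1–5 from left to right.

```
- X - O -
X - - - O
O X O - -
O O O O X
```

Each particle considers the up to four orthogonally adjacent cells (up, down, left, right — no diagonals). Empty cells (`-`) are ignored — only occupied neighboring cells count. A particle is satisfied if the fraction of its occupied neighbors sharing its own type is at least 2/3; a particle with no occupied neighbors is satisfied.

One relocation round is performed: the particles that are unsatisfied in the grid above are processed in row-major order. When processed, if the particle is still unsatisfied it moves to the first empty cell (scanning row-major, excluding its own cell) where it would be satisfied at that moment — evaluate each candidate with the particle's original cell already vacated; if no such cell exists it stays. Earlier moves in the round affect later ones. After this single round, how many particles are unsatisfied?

0

Initially unsatisfied (in order): (2,1), (3,1), (3,2), (3,3), (4,4), (4,5).
  (2,1) → (1,1).
  (3,1) → (1,5).
  (3,2) → (2,1).
  (3,3): now satisfied by earlier moves; stays.
  (4,4) → (2,3).
  (4,5): now satisfied by earlier moves; stays.
Resulting grid:
X X - O O
X - O - O
- - O - -
O O O - X
All satisfied now.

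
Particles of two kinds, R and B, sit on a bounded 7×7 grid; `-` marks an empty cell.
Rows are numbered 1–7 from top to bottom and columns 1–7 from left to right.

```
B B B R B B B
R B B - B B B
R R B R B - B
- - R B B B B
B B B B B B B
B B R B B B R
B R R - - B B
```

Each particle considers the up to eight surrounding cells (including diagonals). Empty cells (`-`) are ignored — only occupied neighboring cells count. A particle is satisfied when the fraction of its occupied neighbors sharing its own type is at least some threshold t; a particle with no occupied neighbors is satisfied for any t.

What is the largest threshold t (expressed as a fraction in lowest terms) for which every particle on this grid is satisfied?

(1,1)B 2/3
(1,2)B 4/5
(1,3)B 3/4
(1,4)R 0/4
(1,5)B 3/4
(1,6)B 5/5
(1,7)B 3/3
(2,1)R 2/5
(2,2)B 5/8
(2,3)B 4/7
(2,5)B 4/6
(2,6)B 7/7
(2,7)B 4/4
(3,1)R 2/3
(3,2)R 3/6
(3,3)B 3/6
(3,4)R 1/7
(3,5)B 5/6
(3,7)B 4/4
(4,3)R 2/7
(4,4)B 6/8
(4,5)B 6/7
(4,6)B 7/7
(4,7)B 4/4
(5,1)B 3/3
(5,2)B 4/6
(5,3)B 5/7
(5,4)B 6/8
(5,5)B 8/8
(5,6)B 7/8
(5,7)B 4/5
(6,1)B 4/5
(6,2)B 5/8
(6,3)R 2/7
(6,4)B 4/6
(6,5)B 6/6
(6,6)B 6/7
(6,7)R 0/5
(7,1)B 2/3
(7,2)R 2/5
(7,3)R 2/4
(7,6)B 3/4
(7,7)B 2/3
The smallest same-type fraction is 0/4 at (1,4), which reduces to 0/1. Any threshold above that leaves this particle unsatisfied.

0/1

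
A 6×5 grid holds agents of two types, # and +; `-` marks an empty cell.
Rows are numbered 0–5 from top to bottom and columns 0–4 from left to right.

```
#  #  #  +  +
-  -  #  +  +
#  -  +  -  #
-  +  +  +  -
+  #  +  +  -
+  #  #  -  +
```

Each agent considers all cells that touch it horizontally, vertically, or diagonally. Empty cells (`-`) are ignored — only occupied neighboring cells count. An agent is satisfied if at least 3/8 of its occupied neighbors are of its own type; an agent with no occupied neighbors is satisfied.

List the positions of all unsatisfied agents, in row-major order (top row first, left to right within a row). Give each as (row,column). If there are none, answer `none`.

(2,0), (2,4), (4,1), (5,0)

Row 0: (0,0)# 1/1 ok · (0,1)# 3/3 ok · (0,2)# 2/4 ok · (0,3)+ 3/5 ok · (0,4)+ 3/3 ok
Row 1: (1,2)# 2/5 ok · (1,3)+ 4/7 ok · (1,4)+ 3/4 ok
Row 2: (2,0)# 0/1 unhappy · (2,2)+ 4/5 ok · (2,4)# 0/3 unhappy
Row 3: (3,1)+ 4/6 ok · (3,2)+ 5/6 ok · (3,3)+ 4/5 ok
Row 4: (4,0)+ 2/4 ok · (4,1)# 2/7 unhappy · (4,2)+ 4/7 ok · (4,3)+ 4/5 ok
Row 5: (5,0)+ 1/3 unhappy · (5,1)# 2/5 ok · (5,2)# 2/4 ok · (5,4)+ 1/1 ok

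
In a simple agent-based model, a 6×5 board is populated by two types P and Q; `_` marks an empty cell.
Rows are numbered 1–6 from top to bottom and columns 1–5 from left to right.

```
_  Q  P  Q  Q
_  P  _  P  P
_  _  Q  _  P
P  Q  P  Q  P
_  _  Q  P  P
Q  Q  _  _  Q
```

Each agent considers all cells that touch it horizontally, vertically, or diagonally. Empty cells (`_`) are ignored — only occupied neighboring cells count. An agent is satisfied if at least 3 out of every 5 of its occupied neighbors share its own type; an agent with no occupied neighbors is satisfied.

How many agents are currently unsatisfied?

Row 1: (1,2)Q 0/2 unhappy · (1,3)P 2/4 unhappy · (1,4)Q 1/4 unhappy · (1,5)Q 1/3 unhappy
Row 2: (2,2)P 1/3 unhappy · (2,4)P 3/6 unhappy · (2,5)P 2/4 unhappy
Row 3: (3,3)Q 2/5 unhappy · (3,5)P 3/4 ok
Row 4: (4,1)P 0/1 unhappy · (4,2)Q 2/4 unhappy · (4,3)P 1/5 unhappy · (4,4)Q 2/7 unhappy · (4,5)P 3/4 ok
Row 5: (5,3)Q 3/5 ok · (5,4)P 3/6 unhappy · (5,5)P 2/4 unhappy
Row 6: (6,1)Q 1/1 ok · (6,2)Q 2/2 ok · (6,5)Q 0/2 unhappy
Unsatisfied: (1,2), (1,3), (1,4), (1,5), (2,2), (2,4), (2,5), (3,3), (4,1), (4,2), (4,3), (4,4), (5,4), (5,5), (6,5) — 15 in total.

15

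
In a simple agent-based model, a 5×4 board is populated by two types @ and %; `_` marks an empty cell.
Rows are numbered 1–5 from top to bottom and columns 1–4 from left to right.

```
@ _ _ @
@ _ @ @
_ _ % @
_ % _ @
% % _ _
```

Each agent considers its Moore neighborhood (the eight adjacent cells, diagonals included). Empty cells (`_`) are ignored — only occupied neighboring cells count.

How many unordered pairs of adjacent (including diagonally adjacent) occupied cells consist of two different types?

Scan each occupied cell's neighbors to the right and below (and the two forward diagonals) so each pair is counted once.
From row 1: 0 unlike of 3 pairs (running 0/3).
From row 2: 2 unlike of 5 pairs (running 2/8).
From row 3: 2 unlike of 4 pairs (running 4/12).
From row 4: 0 unlike of 2 pairs (running 4/14).
From row 5: 0 unlike of 1 pairs (running 4/15).
Total adjacent occupied pairs: 15; unlike-type pairs: 4.

4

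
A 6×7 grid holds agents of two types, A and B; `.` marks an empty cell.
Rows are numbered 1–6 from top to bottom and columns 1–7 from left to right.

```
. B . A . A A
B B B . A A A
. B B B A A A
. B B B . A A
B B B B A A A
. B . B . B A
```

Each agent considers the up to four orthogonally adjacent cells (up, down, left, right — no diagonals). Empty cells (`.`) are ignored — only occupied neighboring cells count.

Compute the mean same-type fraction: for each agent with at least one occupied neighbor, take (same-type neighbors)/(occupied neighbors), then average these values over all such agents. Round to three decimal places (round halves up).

(1,2)B 1/1
(1,4)A — no occupied neighbors
(1,6)A 2/2
(1,7)A 2/2
(2,1)B 1/1
(2,2)B 4/4
(2,3)B 2/2
(2,5)A 2/2
(2,6)A 4/4
(2,7)A 3/3
(3,2)B 3/3
(3,3)B 4/4
(3,4)B 2/3
(3,5)A 2/3
(3,6)A 4/4
(3,7)A 3/3
(4,2)B 3/3
(4,3)B 4/4
(4,4)B 3/3
(4,6)A 3/3
(4,7)A 3/3
(5,1)B 1/1
(5,2)B 4/4
(5,3)B 3/3
(5,4)B 3/4
(5,5)A 1/2
(5,6)A 3/4
(5,7)A 3/3
(6,2)B 1/1
(6,4)B 1/1
(6,6)B 0/2
(6,7)A 1/2
Sum over 31 agents: 1/1 + 2/2 + 2/2 + 1/1 + 4/4 + 2/2 + 2/2 + 4/4 + 3/3 + 3/3 + 4/4 + 2/3 + 2/3 + 4/4 + 3/3 + 3/3 + 4/4 + 3/3 + 3/3 + 3/3 + 1/1 + 4/4 + 3/3 + 3/4 + 1/2 + 3/4 + 3/3 + 1/1 + 1/1 + 0/2 + 1/2 = 167/6; mean = 167/6 ÷ 31 = 167/186 = 0.897849… → 0.898.

0.898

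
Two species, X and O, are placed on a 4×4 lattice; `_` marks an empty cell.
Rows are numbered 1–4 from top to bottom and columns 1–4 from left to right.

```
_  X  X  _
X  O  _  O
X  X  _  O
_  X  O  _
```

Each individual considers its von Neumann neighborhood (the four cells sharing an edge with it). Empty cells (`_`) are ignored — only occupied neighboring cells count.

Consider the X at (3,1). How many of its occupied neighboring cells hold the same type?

Occupied neighbors of (3,1): (2,1)=X, (3,2)=X.
Same type (X): 2 of 2.

2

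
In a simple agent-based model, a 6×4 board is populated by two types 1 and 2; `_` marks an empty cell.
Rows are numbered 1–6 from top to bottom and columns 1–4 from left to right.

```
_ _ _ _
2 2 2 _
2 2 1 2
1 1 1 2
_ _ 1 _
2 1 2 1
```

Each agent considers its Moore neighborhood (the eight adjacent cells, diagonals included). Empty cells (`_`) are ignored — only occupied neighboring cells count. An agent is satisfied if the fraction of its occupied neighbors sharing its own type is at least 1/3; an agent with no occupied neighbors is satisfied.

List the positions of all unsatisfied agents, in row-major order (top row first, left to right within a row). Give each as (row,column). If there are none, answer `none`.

(2,1)2 3/3 ✓
(2,2)2 4/5 ✓
(2,3)2 3/4 ✓
(3,1)2 3/5 ✓
(3,2)2 4/8 ✓
(3,3)1 2/7 ✗
(3,4)2 2/4 ✓
(4,1)1 1/3 ✓
(4,2)1 4/6 ✓
(4,3)1 3/6 ✓
(4,4)2 1/4 ✗
(5,3)1 4/6 ✓
(6,1)2 0/1 ✗
(6,2)1 1/3 ✓
(6,3)2 0/3 ✗
(6,4)1 1/2 ✓

(3,3), (4,4), (6,1), (6,3)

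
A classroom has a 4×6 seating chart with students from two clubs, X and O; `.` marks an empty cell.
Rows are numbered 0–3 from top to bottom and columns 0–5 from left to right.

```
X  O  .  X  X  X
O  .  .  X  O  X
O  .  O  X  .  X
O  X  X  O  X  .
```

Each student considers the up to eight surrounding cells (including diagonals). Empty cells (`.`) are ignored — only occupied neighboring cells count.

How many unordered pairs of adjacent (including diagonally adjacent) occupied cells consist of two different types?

18

Scan each occupied cell's neighbors to the right and below (and the two forward diagonals) so each pair is counted once.
Row 0: X(0,0)–O(0,1)≠ X(0,0)–O(1,0)≠ O(0,1)–O(1,0)= X(0,3)–X(0,4)= X(0,3)–X(1,3)= X(0,3)–O(1,4)≠ X(0,4)–X(0,5)= X(0,4)–O(1,4)≠ X(0,4)–X(1,5)= X(0,4)–X(1,3)= X(0,5)–X(1,5)= X(0,5)–O(1,4)≠  → 5/12 unlike.
Row 1: O(1,0)–O(2,0)= X(1,3)–O(1,4)≠ X(1,3)–X(2,3)= X(1,3)–O(2,2)≠ O(1,4)–X(1,5)≠ O(1,4)–X(2,5)≠ O(1,4)–X(2,3)≠ X(1,5)–X(2,5)=  → 5/8 unlike.
Row 2: O(2,0)–O(3,0)= O(2,0)–X(3,1)≠ O(2,2)–X(2,3)≠ O(2,2)–X(3,2)≠ O(2,2)–O(3,3)= O(2,2)–X(3,1)≠ X(2,3)–O(3,3)≠ X(2,3)–X(3,4)= X(2,3)–X(3,2)= X(2,5)–X(3,4)=  → 5/10 unlike.
Row 3: O(3,0)–X(3,1)≠ X(3,1)–X(3,2)= X(3,2)–O(3,3)≠ O(3,3)–X(3,4)≠  → 3/4 unlike.
Total adjacent occupied pairs: 34; unlike-type pairs: 18.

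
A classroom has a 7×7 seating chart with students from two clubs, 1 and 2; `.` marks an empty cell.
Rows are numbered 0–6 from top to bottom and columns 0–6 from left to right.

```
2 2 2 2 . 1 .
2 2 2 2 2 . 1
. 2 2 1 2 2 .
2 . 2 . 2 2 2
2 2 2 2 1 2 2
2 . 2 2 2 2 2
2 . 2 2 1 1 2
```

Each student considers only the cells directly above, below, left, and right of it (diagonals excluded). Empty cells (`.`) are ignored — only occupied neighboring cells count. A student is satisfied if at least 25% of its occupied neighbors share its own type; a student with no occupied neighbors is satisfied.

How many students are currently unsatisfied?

2

(0,0)2 2/2 ok
(0,1)2 3/3 ok
(0,2)2 3/3 ok
(0,3)2 2/2 ok
(0,5)1 0/0 ok
(1,0)2 2/2 ok
(1,1)2 4/4 ok
(1,2)2 4/4 ok
(1,3)2 3/4 ok
(1,4)2 2/2 ok
(1,6)1 0/0 ok
(2,1)2 2/2 ok
(2,2)2 3/4 ok
(2,3)1 0/3 unhappy
(2,4)2 3/4 ok
(2,5)2 2/2 ok
(3,0)2 1/1 ok
(3,2)2 2/2 ok
(3,4)2 2/3 ok
(3,5)2 4/4 ok
(3,6)2 2/2 ok
(4,0)2 3/3 ok
(4,1)2 2/2 ok
(4,2)2 4/4 ok
(4,3)2 2/3 ok
(4,4)1 0/4 unhappy
(4,5)2 3/4 ok
(4,6)2 3/3 ok
(5,0)2 2/2 ok
(5,2)2 3/3 ok
(5,3)2 4/4 ok
(5,4)2 2/4 ok
(5,5)2 3/4 ok
(5,6)2 3/3 ok
(6,0)2 1/1 ok
(6,2)2 2/2 ok
(6,3)2 2/3 ok
(6,4)1 1/3 ok
(6,5)1 1/3 ok
(6,6)2 1/2 ok
Unsatisfied: (2,3), (4,4) — 2 in total.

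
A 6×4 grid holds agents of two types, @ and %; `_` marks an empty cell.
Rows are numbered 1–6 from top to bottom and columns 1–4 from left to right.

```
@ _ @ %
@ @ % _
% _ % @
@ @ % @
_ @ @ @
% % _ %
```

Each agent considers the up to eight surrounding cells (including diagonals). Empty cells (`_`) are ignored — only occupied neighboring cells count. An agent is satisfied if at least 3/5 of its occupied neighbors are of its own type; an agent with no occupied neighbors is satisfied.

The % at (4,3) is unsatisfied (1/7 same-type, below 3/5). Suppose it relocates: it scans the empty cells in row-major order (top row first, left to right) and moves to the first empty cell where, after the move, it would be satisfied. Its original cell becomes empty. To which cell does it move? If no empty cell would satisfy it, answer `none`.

(2,4)

Vacating (4,3). Empty cells in order:
  (1,2): 1/5 same-type → still unsatisfied.
  (2,4): 3/5 same-type → satisfied — stop here.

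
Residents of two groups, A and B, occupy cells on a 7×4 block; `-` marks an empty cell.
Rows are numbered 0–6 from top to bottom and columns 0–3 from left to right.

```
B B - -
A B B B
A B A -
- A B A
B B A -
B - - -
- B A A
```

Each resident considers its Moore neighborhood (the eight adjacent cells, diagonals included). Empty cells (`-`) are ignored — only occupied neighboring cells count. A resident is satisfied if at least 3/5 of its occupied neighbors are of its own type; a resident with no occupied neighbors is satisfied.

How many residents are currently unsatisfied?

(0,0)B 2/3 ok
(0,1)B 3/4 ok
(1,0)A 1/5 unhappy
(1,1)B 4/7 unhappy
(1,2)B 4/5 ok
(1,3)B 1/2 unhappy
(2,0)A 2/4 unhappy
(2,1)B 3/7 unhappy
(2,2)A 2/7 unhappy
(3,1)A 3/7 unhappy
(3,2)B 2/6 unhappy
(3,3)A 2/3 ok
(4,0)B 2/3 ok
(4,1)B 3/5 ok
(4,2)A 2/4 unhappy
(5,0)B 3/3 ok
(6,1)B 1/2 unhappy
(6,2)A 1/2 unhappy
(6,3)A 1/1 ok
Unsatisfied: (1,0), (1,1), (1,3), (2,0), (2,1), (2,2), (3,1), (3,2), (4,2), (6,1), (6,2) — 11 in total.

11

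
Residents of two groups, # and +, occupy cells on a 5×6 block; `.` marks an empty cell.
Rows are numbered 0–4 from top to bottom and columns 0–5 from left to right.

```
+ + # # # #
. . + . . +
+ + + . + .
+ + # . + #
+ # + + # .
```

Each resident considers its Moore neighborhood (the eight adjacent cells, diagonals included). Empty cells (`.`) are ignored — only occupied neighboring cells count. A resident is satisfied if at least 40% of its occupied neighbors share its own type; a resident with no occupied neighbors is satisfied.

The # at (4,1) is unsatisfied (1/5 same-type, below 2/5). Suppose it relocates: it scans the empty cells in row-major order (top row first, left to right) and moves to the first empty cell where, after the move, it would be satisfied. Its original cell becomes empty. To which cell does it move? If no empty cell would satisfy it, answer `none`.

(1,3)

Vacating (4,1). Empty cells in order:
  (1,0): 0/4 same-type → still unsatisfied.
  (1,1): 1/7 same-type → still unsatisfied.
  (1,3): 3/6 same-type → satisfied — stop here.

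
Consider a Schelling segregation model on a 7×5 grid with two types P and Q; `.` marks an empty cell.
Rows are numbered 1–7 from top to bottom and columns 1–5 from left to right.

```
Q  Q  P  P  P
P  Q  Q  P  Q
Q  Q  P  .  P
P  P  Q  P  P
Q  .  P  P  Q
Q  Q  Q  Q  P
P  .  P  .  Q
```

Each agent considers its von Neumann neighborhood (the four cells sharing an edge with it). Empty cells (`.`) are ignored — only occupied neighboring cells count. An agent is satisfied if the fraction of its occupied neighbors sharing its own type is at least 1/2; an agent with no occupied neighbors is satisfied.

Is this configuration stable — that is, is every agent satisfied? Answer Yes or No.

No

Row 1: (1,1)Q 1/2 ✓ · (1,2)Q 2/3 ✓ · (1,3)P 1/3 ✗ · (1,4)P 3/3 ✓ · (1,5)P 1/2 ✓
Row 2: (2,1)P 0/3 ✗ · (2,2)Q 3/4 ✓ · (2,3)Q 1/4 ✗ · (2,4)P 1/3 ✗ · (2,5)Q 0/3 ✗
Row 3: (3,1)Q 1/3 ✗ · (3,2)Q 2/4 ✓ · (3,3)P 0/3 ✗ · (3,5)P 1/2 ✓
Row 4: (4,1)P 1/3 ✗ · (4,2)P 1/3 ✗ · (4,3)Q 0/4 ✗ · (4,4)P 2/3 ✓ · (4,5)P 2/3 ✓
Row 5: (5,1)Q 1/2 ✓ · (5,3)P 1/3 ✗ · (5,4)P 2/4 ✓ · (5,5)Q 0/3 ✗
Row 6: (6,1)Q 2/3 ✓ · (6,2)Q 2/2 ✓ · (6,3)Q 2/4 ✓ · (6,4)Q 1/3 ✗ · (6,5)P 0/3 ✗
Row 7: (7,1)P 0/1 ✗ · (7,3)P 0/1 ✗ · (7,5)Q 0/1 ✗
For instance (1,3) has only 1/3 same-type neighbors, below 1/2.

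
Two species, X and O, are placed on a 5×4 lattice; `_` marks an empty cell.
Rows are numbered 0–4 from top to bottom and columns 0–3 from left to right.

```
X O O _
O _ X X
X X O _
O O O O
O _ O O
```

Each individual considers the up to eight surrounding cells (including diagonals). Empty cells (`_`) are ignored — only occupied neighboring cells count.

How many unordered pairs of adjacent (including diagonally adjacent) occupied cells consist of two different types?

15

Scan each occupied cell's neighbors to the right and below (and the two forward diagonals) so each pair is counted once.
From row 0: 5 unlike of 7 pairs (running 5/7).
From row 1: 4 unlike of 6 pairs (running 9/13).
From row 2: 6 unlike of 10 pairs (running 15/23).
From row 3: 0 unlike of 10 pairs (running 15/33).
From row 4: 0 unlike of 1 pairs (running 15/34).
Total adjacent occupied pairs: 34; unlike-type pairs: 15.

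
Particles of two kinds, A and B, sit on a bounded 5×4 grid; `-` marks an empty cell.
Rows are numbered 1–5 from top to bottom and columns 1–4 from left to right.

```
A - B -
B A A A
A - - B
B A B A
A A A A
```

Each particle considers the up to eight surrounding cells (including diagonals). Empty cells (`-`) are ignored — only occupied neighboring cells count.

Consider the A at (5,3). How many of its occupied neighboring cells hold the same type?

4

Occupied neighbors of (5,3): (4,2)=A, (4,3)=B, (4,4)=A, (5,2)=A, (5,4)=A.
Same type (A): 4 of 5.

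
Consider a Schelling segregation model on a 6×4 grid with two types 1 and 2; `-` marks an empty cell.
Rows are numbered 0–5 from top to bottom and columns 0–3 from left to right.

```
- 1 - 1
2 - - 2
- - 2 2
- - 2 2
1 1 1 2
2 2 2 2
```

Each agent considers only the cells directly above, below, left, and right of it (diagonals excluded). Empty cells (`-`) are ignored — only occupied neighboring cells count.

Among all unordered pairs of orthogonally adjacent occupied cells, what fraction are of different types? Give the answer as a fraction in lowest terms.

Scan each occupied cell's neighbors to the right and below so each pair is counted once.
Row 0: 1(0,3)–2(1,3)≠  → 1/1 unlike.
Row 1: 2(1,3)–2(2,3)=  → 0/1 unlike.
Row 2: 2(2,2)–2(2,3)= 2(2,2)–2(3,2)= 2(2,3)–2(3,3)=  → 0/3 unlike.
Row 3: 2(3,2)–2(3,3)= 2(3,2)–1(4,2)≠ 2(3,3)–2(4,3)=  → 1/3 unlike.
Row 4: 1(4,0)–1(4,1)= 1(4,0)–2(5,0)≠ 1(4,1)–1(4,2)= 1(4,1)–2(5,1)≠ 1(4,2)–2(4,3)≠ 1(4,2)–2(5,2)≠ 2(4,3)–2(5,3)=  → 4/7 unlike.
Row 5: 2(5,0)–2(5,1)= 2(5,1)–2(5,2)= 2(5,2)–2(5,3)=  → 0/3 unlike.
Total adjacent occupied pairs: 18; unlike-type pairs: 6.
6/18 reduces to 1/3.

1/3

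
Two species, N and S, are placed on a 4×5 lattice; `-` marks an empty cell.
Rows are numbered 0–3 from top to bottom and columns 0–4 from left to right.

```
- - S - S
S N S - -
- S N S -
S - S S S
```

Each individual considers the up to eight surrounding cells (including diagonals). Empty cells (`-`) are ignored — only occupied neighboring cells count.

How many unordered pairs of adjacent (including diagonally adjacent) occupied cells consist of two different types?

Scan each occupied cell's neighbors to the right and below (and the two forward diagonals) so each pair is counted once.
Row 0: S(0,2)–S(1,2)= S(0,2)–N(1,1)≠  → 1/2 unlike.
Row 1: S(1,0)–N(1,1)≠ S(1,0)–S(2,1)= N(1,1)–S(1,2)≠ N(1,1)–S(2,1)≠ N(1,1)–N(2,2)= S(1,2)–N(2,2)≠ S(1,2)–S(2,3)= S(1,2)–S(2,1)=  → 4/8 unlike.
Row 2: S(2,1)–N(2,2)≠ S(2,1)–S(3,2)= S(2,1)–S(3,0)= N(2,2)–S(2,3)≠ N(2,2)–S(3,2)≠ N(2,2)–S(3,3)≠ S(2,3)–S(3,3)= S(2,3)–S(3,4)= S(2,3)–S(3,2)=  → 4/9 unlike.
Row 3: S(3,2)–S(3,3)= S(3,3)–S(3,4)=  → 0/2 unlike.
Total adjacent occupied pairs: 21; unlike-type pairs: 9.

9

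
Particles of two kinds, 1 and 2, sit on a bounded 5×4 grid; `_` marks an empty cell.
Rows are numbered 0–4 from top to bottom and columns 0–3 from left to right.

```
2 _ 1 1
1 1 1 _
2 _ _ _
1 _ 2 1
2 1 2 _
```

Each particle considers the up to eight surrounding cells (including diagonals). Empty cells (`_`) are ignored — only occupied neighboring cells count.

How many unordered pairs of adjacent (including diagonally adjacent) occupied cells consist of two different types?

Scan each occupied cell's neighbors to the right and below (and the two forward diagonals) so each pair is counted once.
From row 0: 2 unlike of 6 pairs (running 2/6).
From row 1: 2 unlike of 4 pairs (running 4/10).
From row 2: 1 unlike of 1 pairs (running 5/11).
From row 3: 4 unlike of 6 pairs (running 9/17).
From row 4: 2 unlike of 2 pairs (running 11/19).
Total adjacent occupied pairs: 19; unlike-type pairs: 11.

11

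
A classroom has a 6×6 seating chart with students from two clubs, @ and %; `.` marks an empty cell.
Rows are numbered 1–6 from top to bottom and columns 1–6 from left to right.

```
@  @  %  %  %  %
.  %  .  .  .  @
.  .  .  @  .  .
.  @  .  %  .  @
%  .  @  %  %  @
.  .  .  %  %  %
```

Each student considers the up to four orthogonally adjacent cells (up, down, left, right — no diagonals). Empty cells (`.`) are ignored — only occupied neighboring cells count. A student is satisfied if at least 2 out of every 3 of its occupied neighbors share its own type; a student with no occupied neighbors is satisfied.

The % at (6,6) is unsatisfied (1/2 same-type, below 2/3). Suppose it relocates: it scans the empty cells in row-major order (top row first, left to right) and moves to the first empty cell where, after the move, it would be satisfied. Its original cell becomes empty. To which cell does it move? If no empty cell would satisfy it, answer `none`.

(2,3)

Vacating (6,6). Empty cells in order:
  (2,1): 1/2 same-type → still unsatisfied.
  (2,3): 2/2 same-type → satisfied — stop here.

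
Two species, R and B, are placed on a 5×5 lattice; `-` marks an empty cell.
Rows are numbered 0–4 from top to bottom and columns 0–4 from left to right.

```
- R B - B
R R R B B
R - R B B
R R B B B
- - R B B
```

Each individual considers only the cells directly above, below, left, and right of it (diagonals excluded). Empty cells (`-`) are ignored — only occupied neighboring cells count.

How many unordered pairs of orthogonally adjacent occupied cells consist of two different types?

Scan each occupied cell's neighbors to the right and below so each pair is counted once.
Row 0: R(0,1)–B(0,2)≠ R(0,1)–R(1,1)= B(0,2)–R(1,2)≠ B(0,4)–B(1,4)=  → 2/4 unlike.
Row 1: R(1,0)–R(1,1)= R(1,0)–R(2,0)= R(1,1)–R(1,2)= R(1,2)–B(1,3)≠ R(1,2)–R(2,2)= B(1,3)–B(1,4)= B(1,3)–B(2,3)= B(1,4)–B(2,4)=  → 1/8 unlike.
Row 2: R(2,0)–R(3,0)= R(2,2)–B(2,3)≠ R(2,2)–B(3,2)≠ B(2,3)–B(2,4)= B(2,3)–B(3,3)= B(2,4)–B(3,4)=  → 2/6 unlike.
Row 3: R(3,0)–R(3,1)= R(3,1)–B(3,2)≠ B(3,2)–B(3,3)= B(3,2)–R(4,2)≠ B(3,3)–B(3,4)= B(3,3)–B(4,3)= B(3,4)–B(4,4)=  → 2/7 unlike.
Row 4: R(4,2)–B(4,3)≠ B(4,3)–B(4,4)=  → 1/2 unlike.
Total adjacent occupied pairs: 27; unlike-type pairs: 8.

8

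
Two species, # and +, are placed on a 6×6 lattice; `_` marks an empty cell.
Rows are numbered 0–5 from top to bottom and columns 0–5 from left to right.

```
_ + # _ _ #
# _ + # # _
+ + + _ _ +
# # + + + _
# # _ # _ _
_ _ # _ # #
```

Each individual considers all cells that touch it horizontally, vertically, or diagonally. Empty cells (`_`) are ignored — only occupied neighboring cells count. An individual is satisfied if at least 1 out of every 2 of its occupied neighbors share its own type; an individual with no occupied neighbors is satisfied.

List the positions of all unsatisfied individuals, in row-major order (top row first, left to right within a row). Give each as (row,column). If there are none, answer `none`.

(0,1), (0,2), (1,0), (2,0), (3,1), (4,3)

(0,1)+ 1/3 unhappy
(0,2)# 1/3 unhappy
(0,5)# 1/1 ok
(1,0)# 0/3 unhappy
(1,2)+ 3/5 ok
(1,3)# 2/4 ok
(1,4)# 2/3 ok
(2,0)+ 1/4 unhappy
(2,1)+ 4/7 ok
(2,2)+ 4/6 ok
(2,5)+ 1/2 ok
(3,0)# 3/5 ok
(3,1)# 3/7 unhappy
(3,2)+ 3/6 ok
(3,3)+ 3/4 ok
(3,4)+ 2/3 ok
(4,0)# 3/3 ok
(4,1)# 4/5 ok
(4,3)# 2/5 unhappy
(5,2)# 2/2 ok
(5,4)# 2/2 ok
(5,5)# 1/1 ok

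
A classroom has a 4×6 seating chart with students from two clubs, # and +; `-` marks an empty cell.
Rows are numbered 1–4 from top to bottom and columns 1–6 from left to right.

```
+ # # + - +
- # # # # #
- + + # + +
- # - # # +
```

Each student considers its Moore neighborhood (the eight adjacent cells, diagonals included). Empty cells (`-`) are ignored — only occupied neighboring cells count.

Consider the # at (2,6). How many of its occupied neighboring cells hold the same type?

1

Occupied neighbors of (2,6): (1,6)=+, (2,5)=#, (3,5)=+, (3,6)=+.
Same type (#): 1 of 4.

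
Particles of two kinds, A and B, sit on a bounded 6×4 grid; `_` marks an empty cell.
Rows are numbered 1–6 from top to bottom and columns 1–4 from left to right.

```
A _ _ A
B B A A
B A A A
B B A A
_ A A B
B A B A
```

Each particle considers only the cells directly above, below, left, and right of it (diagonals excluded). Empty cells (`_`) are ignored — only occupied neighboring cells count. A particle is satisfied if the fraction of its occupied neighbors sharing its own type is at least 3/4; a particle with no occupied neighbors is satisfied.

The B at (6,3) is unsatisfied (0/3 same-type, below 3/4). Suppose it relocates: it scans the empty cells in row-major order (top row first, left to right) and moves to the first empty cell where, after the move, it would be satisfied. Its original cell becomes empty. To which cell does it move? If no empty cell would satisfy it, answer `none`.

none

Vacating (6,3). Empty cells in order:
  (1,2): 1/2 same-type → still unsatisfied.
  (1,3): 0/2 same-type → still unsatisfied.
  (5,1): 2/3 same-type → still unsatisfied.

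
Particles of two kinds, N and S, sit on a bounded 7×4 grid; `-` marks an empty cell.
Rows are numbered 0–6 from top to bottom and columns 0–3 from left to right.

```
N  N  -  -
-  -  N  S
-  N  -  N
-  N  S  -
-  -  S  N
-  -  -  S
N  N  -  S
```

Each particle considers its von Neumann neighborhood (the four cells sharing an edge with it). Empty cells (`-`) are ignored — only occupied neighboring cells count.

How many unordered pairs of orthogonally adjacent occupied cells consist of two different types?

Scan each occupied cell's neighbors to the right and below so each pair is counted once.
From row 0: 0 unlike of 1 pairs (running 0/1).
From row 1: 2 unlike of 2 pairs (running 2/3).
From row 2: 0 unlike of 1 pairs (running 2/4).
From row 3: 1 unlike of 2 pairs (running 3/6).
From row 4: 2 unlike of 2 pairs (running 5/8).
From row 5: 0 unlike of 1 pairs (running 5/9).
From row 6: 0 unlike of 1 pairs (running 5/10).
Total adjacent occupied pairs: 10; unlike-type pairs: 5.

5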